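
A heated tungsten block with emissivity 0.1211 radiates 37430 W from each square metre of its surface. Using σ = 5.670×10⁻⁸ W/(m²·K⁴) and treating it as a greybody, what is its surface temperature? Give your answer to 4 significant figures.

T ≈ 1528 K

I = εσT⁴, so T = (I/εσ)^(1/4) = (37430/(0.1211×5.670×10⁻⁸))^(1/4) = 1528 K.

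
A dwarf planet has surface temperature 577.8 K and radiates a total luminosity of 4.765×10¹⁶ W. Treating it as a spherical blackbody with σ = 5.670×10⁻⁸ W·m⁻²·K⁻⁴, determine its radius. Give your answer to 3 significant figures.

R ≈ 7.75×10⁵ m

L = 4πR²σT⁴ ⇒ R = √(L/(4πσT⁴)).
σT⁴ = 6319.65 W/m², so R = √(4.765×10¹⁶/(4π×6319.65)) = 7.75×10⁵ m.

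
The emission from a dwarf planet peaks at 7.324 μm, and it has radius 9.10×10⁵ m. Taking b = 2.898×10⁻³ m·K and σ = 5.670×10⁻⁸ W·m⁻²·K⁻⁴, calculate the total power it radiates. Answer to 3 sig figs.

Wien's law: T = b/λ_max = 2.898×10⁻³/7.324×10⁻⁶ = 395.685 K.
Surface area A = 4πR² = 4π(9.10×10⁵ m)² = 1.04062×10¹³ m².
Then P = σAT⁴ = 5.670×10⁻⁸×1.04062×10¹³×(395.685)⁴ = 1.45×10¹⁶ W.

P ≈ 1.45×10¹⁶ W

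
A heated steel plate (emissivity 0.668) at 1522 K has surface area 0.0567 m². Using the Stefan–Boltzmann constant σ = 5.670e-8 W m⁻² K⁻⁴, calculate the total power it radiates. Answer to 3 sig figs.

P ≈ 1.15×10⁴ W

Area A = 0.0567 m².
P = εσAT⁴ = 0.668 × 5.670×10⁻⁸ × 0.0567 × (1522)⁴ = 1.15×10⁴ W.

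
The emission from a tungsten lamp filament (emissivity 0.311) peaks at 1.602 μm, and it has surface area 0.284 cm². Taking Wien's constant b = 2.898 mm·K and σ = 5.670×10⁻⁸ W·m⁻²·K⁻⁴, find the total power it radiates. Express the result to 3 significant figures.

P ≈ 5.36 W

Wien's law: T = b/λ_max = 2.898×10⁻³/1.602×10⁻⁶ = 1808.99 K.
Area A = 0.284 cm² = 2.84×10⁻⁵ m².
Then P = εσAT⁴ = 0.311×5.670×10⁻⁸×2.84×10⁻⁵×(1808.99)⁴ = 5.36 W.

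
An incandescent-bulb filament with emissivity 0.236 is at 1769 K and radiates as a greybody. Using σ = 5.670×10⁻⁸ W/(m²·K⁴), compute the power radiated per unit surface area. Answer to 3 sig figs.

Stefan–Boltzmann: I = εσT⁴ = 0.236 × 5.670×10⁻⁸ × (1769)⁴ = 1.31×10⁵ W/m².

I ≈ 1.31×10⁵ W/m²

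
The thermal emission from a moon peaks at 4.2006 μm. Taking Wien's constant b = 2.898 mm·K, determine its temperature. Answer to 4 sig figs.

T ≈ 689.9 K

Wien's law gives T = b/λ_max = (2.898×10⁻³ m·K)/(4.2006×10⁻⁶ m) = 689.9 K.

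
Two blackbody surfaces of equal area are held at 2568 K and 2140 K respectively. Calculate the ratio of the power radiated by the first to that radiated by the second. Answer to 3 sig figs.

P₁/P₂ ≈ 2.07

With equal areas, P₁/P₂ = (T₁/T₂)⁴ = (2568/2140)⁴ = 2.07.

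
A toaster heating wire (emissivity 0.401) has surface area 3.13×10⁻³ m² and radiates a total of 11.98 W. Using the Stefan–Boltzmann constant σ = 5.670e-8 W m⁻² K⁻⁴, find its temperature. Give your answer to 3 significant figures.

T ≈ 641 K

Area A = 3.13×10⁻³ m².
P = εσAT⁴ ⇒ T = (P/(εσA))^(1/4) = (11.98/(0.401×5.670×10⁻⁸×3.13×10⁻³))^(1/4) = 641 K.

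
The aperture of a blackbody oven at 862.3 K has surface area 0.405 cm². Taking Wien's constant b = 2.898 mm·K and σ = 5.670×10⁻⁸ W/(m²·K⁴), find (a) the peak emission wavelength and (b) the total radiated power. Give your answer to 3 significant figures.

(a) λ_max = b/T = 2.898×10⁻³/862.3 = 3.361×10⁻⁶ m = 3.36 μm.
Area A = 0.405 cm² = 4.05×10⁻⁵ m².
(b) P = σAT⁴ = 5.670×10⁻⁸×4.05×10⁻⁵×(862.3)⁴ = 1.27 W.

λ_max ≈ 3.36 μm; P ≈ 1.27 W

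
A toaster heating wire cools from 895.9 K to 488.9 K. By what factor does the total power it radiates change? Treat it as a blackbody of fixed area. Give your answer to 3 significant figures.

P₂/P₁ ≈ 0.0887

P ∝ T⁴, so P₂/P₁ = (T₂/T₁)⁴ = (488.9/895.9)⁴ = (0.545708)⁴ = 0.0887.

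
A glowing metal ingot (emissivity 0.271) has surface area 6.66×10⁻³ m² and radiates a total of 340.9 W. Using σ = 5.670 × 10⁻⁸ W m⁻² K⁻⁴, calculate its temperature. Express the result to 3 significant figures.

T ≈ 1.35×10³ K

Area A = 6.66×10⁻³ m².
P = εσAT⁴ ⇒ T = (P/(εσA))^(1/4) = (340.9/(0.271×5.670×10⁻⁸×6.66×10⁻³))^(1/4) = 1.35×10³ K.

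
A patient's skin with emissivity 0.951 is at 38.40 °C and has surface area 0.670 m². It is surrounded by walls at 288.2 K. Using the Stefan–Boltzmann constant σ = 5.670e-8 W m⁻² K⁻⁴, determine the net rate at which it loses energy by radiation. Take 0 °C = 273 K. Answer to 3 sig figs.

Net loss ≈ 90.5 W

T = 38.40 °C + 273 = 311.40 K.
Area A = 0.670 m².
Net radiated power P_net = εσA(T⁴ − T₀⁴) = 0.951×5.670×10⁻⁸×0.670×(311.40⁴ − 288.2⁴).
T⁴ − T₀⁴ = 9.40317×10⁹ − 6.89884×10⁹ = 2.50433×10⁹ K⁴, so P_net = 90.5 W.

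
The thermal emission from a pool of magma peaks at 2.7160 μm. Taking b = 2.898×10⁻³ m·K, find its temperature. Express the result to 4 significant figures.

T ≈ 1067 K

Wien's law gives T = b/λ_max = (2.898×10⁻³ m·K)/(2.7160×10⁻⁶ m) = 1067 K.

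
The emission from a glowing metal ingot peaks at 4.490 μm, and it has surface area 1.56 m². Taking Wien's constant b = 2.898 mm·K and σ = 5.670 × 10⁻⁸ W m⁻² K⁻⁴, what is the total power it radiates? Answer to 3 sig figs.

Wien's law: T = b/λ_max = 2.898×10⁻³/4.490×10⁻⁶ = 645.434 K.
Area A = 1.56 m².
Then P = σAT⁴ = 5.670×10⁻⁸×1.56×(645.434)⁴ = 1.54×10⁴ W.

P ≈ 1.54×10⁴ W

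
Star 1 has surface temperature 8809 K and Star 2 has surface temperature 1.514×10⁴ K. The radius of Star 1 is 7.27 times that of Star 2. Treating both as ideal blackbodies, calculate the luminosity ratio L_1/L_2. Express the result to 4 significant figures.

L ∝ R²T⁴, so L_1/L_2 = (R_1/R_2)²(T_1/T_2)⁴ = (7.27)² × (8809/1.514×10⁴)⁴ = 52.8529 × 0.114605 = 6.057.

L_1/L_2 ≈ 6.057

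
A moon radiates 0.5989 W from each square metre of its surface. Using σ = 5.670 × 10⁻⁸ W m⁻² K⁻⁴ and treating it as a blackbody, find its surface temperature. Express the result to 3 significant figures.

I = σT⁴, so T = (I/σ)^(1/4) = (0.5989/(5.670×10⁻⁸))^(1/4) = 57.0 K.

T ≈ 57.0 K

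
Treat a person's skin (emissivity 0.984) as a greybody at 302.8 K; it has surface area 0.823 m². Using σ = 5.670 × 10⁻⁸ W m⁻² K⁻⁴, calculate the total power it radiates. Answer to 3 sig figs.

P ≈ 386 W

Area A = 0.823 m².
P = εσAT⁴ = 0.984 × 5.670×10⁻⁸ × 0.823 × (302.8)⁴ = 386 W.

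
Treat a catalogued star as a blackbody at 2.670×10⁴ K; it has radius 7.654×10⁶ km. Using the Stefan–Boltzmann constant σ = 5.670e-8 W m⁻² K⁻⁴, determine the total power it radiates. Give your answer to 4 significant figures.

P ≈ 2.121×10³¹ W

Surface area A = 4πR² = 4π(7.654×10⁹ m)² = 7.36185×10²⁰ m².
P = σAT⁴ = 5.670×10⁻⁸ × 7.36185×10²⁰ × (2.670×10⁴)⁴ = 2.121×10³¹ W.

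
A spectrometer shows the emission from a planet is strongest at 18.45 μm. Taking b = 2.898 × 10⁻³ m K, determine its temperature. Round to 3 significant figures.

T ≈ 157 K

Wien's law gives T = b/λ_max = (2.898×10⁻³ m·K)/(1.845×10⁻⁵ m) = 157 K.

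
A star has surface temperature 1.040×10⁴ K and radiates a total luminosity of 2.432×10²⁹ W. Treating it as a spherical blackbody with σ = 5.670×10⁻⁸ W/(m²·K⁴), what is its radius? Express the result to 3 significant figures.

R ≈ 5.40×10⁹ m

L = 4πR²σT⁴ ⇒ R = √(L/(4πσT⁴)).
σT⁴ = 6.63310×10⁸ W/m², so R = √(2.432×10²⁹/(4π×6.63310×10⁸)) = 5.40×10⁹ m.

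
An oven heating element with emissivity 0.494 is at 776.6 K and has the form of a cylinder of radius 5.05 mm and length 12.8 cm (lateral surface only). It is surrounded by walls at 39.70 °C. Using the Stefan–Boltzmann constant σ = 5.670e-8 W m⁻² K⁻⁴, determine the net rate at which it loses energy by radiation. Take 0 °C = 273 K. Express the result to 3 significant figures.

Net loss ≈ 40.3 W

Surroundings: T = 39.70 °C + 273 = 312.70 K.
Lateral area A = 2πrL = 2π×5.05×10⁻³×0.128 = 4.06145×10⁻³ m².
Net radiated power P_net = εσA(T⁴ − T₀⁴) = 0.494×5.670×10⁻⁸×4.06145×10⁻³×(776.6⁴ − 312.70⁴).
T⁴ − T₀⁴ = 3.63739×10¹¹ − 9.56118×10⁹ = 3.54178×10¹¹ K⁴, so P_net = 40.3 W.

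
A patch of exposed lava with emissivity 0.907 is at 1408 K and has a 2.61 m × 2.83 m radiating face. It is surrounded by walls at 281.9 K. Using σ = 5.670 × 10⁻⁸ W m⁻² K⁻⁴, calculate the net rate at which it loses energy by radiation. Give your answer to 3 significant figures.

Area A = 2.61 × 2.83 = 7.3863 m².
Net radiated power P_net = εσA(T⁴ − T₀⁴) = 0.907×5.670×10⁻⁸×7.3863×(1408⁴ − 281.9⁴).
T⁴ − T₀⁴ = 3.93016×10¹² − 6.31510×10⁹ = 3.92384×10¹² K⁴, so P_net = 1.49×10⁶ W.

Net loss ≈ 1.49×10⁶ W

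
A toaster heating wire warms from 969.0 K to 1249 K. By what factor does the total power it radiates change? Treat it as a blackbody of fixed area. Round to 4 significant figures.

P₂/P₁ ≈ 2.760

P ∝ T⁴, so P₂/P₁ = (T₂/T₁)⁴ = (1249/969.0)⁴ = (1.28896)⁴ = 2.760.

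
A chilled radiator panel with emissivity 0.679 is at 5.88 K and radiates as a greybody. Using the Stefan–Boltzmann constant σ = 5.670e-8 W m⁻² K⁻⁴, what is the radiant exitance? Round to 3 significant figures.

Stefan–Boltzmann: I = εσT⁴ = 0.679 × 5.670×10⁻⁸ × (5.88)⁴ = 4.60×10⁻⁵ W/m².

I ≈ 4.60×10⁻⁵ W/m²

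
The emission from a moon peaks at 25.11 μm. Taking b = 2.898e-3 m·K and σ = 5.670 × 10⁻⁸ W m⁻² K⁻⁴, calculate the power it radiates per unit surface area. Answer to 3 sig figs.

Wien's law: T = b/λ_max = 2.898×10⁻³/2.511×10⁻⁵ = 115.412 K.
Then I = σT⁴ = 5.670×10⁻⁸×(115.412)⁴ = 10.1 W/m².

I ≈ 10.1 W/m²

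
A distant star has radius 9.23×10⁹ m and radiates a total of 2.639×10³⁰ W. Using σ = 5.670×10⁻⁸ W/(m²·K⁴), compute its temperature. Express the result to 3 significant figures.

T ≈ 1.44×10⁴ K

Surface area A = 4πR² = 4π(9.23×10⁹ m)² = 1.07057×10²¹ m².
P = σAT⁴ ⇒ T = (P/(σA))^(1/4) = (2.639×10³⁰/(5.670×10⁻⁸×1.07057×10²¹))^(1/4) = 1.44×10⁴ K.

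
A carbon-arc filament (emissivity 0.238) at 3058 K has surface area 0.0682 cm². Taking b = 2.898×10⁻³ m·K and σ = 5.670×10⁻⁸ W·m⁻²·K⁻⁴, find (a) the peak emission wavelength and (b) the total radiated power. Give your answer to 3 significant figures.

λ_max ≈ 948 nm; P ≈ 8.05 W

(a) λ_max = b/T = 2.898×10⁻³/3058 = 9.477×10⁻⁷ m = 948 nm.
Area A = 0.0682 cm² = 6.82×10⁻⁶ m².
(b) P = εσAT⁴ = 0.238×5.670×10⁻⁸×6.82×10⁻⁶×(3058)⁴ = 8.05 W.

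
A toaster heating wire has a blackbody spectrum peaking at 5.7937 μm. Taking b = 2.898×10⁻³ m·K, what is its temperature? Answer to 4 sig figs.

T ≈ 500.2 K

Wien's law gives T = b/λ_max = (2.898×10⁻³ m·K)/(5.7937×10⁻⁶ m) = 500.2 K.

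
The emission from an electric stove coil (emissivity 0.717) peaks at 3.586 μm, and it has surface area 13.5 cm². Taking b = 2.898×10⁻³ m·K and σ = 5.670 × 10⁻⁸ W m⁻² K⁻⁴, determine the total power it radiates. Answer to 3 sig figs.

P ≈ 23.4 W

Wien's law: T = b/λ_max = 2.898×10⁻³/3.586×10⁻⁶ = 808.143 K.
Area A = 13.5 cm² = 1.35×10⁻³ m².
Then P = εσAT⁴ = 0.717×5.670×10⁻⁸×1.35×10⁻³×(808.143)⁴ = 23.4 W.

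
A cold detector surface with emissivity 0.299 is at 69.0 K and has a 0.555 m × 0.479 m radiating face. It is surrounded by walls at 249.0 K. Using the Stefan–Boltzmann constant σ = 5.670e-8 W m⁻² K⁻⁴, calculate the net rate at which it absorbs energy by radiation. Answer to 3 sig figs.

Area A = 0.555 × 0.479 = 0.265845 m².
Net radiated power P_net = εσA(T⁴ − T₀⁴) = 0.299×5.670×10⁻⁸×0.265845×(69.0⁴ − 249.0⁴).
T⁴ − T₀⁴ = 2.26671×10⁷ − 3.84412×10⁹ = -3.82145×10⁹ K⁴, so P_net = -17.2 W — negative, meaning a net gain of 17.2 W.

Net gain ≈ 17.2 W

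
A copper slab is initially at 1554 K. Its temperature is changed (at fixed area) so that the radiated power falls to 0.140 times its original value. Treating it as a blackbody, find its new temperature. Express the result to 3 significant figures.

P ∝ T⁴, so T₂/T₁ = (P₂/P₁)^(1/4) = (0.140)^(1/4) = 0.611691.
T₂ = 1554 × 0.611691 = 951 K.

T₂ ≈ 951 K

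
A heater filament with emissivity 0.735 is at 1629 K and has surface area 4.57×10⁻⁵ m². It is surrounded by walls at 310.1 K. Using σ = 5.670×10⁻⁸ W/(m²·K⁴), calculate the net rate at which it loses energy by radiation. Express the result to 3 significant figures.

Area A = 4.57×10⁻⁵ m².
Net radiated power P_net = εσA(T⁴ − T₀⁴) = 0.735×5.670×10⁻⁸×4.57×10⁻⁵×(1629⁴ − 310.1⁴).
T⁴ − T₀⁴ = 7.04181×10¹² − 9.24713×10⁹ = 7.03256×10¹² K⁴, so P_net = 13.4 W.

Net loss ≈ 13.4 W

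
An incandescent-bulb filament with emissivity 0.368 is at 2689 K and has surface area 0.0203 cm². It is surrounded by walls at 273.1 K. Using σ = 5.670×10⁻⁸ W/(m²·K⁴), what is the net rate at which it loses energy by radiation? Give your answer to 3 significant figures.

Area A = 0.0203 cm² = 2.03×10⁻⁶ m².
Net radiated power P_net = εσA(T⁴ − T₀⁴) = 0.368×5.670×10⁻⁸×2.03×10⁻⁶×(2689⁴ − 273.1⁴).
T⁴ − T₀⁴ = 5.22833×10¹³ − 5.56271×10⁹ = 5.22777×10¹³ K⁴, so P_net = 2.21 W.

Net loss ≈ 2.21 W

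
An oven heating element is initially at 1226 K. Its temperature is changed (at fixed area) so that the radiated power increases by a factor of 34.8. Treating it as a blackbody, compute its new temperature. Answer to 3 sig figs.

T₂ ≈ 2.98×10³ K

P ∝ T⁴, so T₂/T₁ = (P₂/P₁)^(1/4) = (34.8)^(1/4) = 2.42882.
T₂ = 1226 × 2.42882 = 2.98×10³ K.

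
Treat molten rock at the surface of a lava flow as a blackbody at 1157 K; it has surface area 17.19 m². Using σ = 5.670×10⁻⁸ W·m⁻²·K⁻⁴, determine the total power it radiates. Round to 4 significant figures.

P ≈ 1.747×10⁶ W

Area A = 17.19 m².
P = σAT⁴ = 5.670×10⁻⁸ × 17.19 × (1157)⁴ = 1.747×10⁶ W.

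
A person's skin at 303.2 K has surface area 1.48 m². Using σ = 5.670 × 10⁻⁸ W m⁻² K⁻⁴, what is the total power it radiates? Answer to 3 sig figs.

P ≈ 709 W

Area A = 1.48 m².
P = σAT⁴ = 5.670×10⁻⁸ × 1.48 × (303.2)⁴ = 709 W.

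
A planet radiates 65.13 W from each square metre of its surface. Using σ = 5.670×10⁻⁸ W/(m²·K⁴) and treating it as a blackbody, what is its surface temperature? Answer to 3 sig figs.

T ≈ 184 K

I = σT⁴, so T = (I/σ)^(1/4) = (65.13/(5.670×10⁻⁸))^(1/4) = 184 K.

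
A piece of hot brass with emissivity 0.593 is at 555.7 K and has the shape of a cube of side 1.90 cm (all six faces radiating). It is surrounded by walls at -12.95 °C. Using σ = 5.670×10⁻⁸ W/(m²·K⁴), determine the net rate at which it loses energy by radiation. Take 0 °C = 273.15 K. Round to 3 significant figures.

Net loss ≈ 6.61 W

Surroundings: T = -12.95 °C + 273.15 = 260.20 K.
Area A = 6s² = 6×(0.0190 m)² = 2.166×10⁻³ m².
Net radiated power P_net = εσA(T⁴ − T₀⁴) = 0.593×5.670×10⁻⁸×2.166×10⁻³×(555.7⁴ − 260.20⁴).
T⁴ − T₀⁴ = 9.53590×10¹⁰ − 4.58384×10⁹ = 9.07752×10¹⁰ K⁴, so P_net = 6.61 W.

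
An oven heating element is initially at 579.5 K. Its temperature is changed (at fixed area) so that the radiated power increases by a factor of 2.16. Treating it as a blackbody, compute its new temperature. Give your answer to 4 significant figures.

P ∝ T⁴, so T₂/T₁ = (P₂/P₁)^(1/4) = (2.16)^(1/4) = 1.21231.
T₂ = 579.5 × 1.21231 = 702.5 K.

T₂ ≈ 702.5 K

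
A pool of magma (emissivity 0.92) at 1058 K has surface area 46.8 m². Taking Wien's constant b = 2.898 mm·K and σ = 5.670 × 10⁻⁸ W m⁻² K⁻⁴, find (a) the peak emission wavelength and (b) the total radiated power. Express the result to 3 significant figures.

λ_max ≈ 2.74×10³ nm; P ≈ 3.06×10⁶ W

(a) λ_max = b/T = 2.898×10⁻³/1058 = 2.739×10⁻⁶ m = 2.74×10³ nm.
Area A = 46.8 m².
(b) P = εσAT⁴ = 0.92×5.670×10⁻⁸×46.8×(1058)⁴ = 3.06×10⁶ W.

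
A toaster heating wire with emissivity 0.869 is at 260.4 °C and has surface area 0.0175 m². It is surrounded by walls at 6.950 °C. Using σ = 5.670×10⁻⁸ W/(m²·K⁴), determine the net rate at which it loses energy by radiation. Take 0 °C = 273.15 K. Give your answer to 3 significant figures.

Net loss ≈ 64.6 W

T = 260.4 °C + 273.15 = 533.55 K.
Surroundings: T = 6.950 °C + 273.15 = 280.100 K.
Area A = 0.0175 m².
Net radiated power P_net = εσA(T⁴ − T₀⁴) = 0.869×5.670×10⁻⁸×0.0175×(533.55⁴ − 280.100⁴).
T⁴ − T₀⁴ = 8.10402×10¹⁰ − 6.15535×10⁹ = 7.48848×10¹⁰ K⁴, so P_net = 64.6 W.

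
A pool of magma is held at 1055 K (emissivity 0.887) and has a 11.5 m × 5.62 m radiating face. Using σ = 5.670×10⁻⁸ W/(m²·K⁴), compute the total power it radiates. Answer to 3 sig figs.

Area A = 11.5 × 5.62 = 64.63 m².
P = εσAT⁴ = 0.887 × 5.670×10⁻⁸ × 64.63 × (1055)⁴ = 4.03×10⁶ W.

P ≈ 4.03×10⁶ W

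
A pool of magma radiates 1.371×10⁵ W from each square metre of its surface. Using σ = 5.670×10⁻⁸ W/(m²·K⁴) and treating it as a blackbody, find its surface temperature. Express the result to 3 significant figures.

T ≈ 1.25×10³ K

I = σT⁴, so T = (I/σ)^(1/4) = (1.371×10⁵/(5.670×10⁻⁸))^(1/4) = 1.25×10³ K.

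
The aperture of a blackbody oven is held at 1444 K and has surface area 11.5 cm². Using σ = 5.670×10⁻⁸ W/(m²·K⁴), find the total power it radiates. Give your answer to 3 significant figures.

Area A = 11.5 cm² = 1.15×10⁻³ m².
P = σAT⁴ = 5.670×10⁻⁸ × 1.15×10⁻³ × (1444)⁴ = 283 W.

P ≈ 283 W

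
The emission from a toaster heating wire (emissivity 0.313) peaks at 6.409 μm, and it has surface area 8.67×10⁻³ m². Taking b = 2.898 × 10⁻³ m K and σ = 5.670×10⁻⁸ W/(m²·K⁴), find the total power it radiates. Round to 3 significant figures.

P ≈ 6.43 W

Wien's law: T = b/λ_max = 2.898×10⁻³/6.409×10⁻⁶ = 452.177 K.
Area A = 8.67×10⁻³ m².
Then P = εσAT⁴ = 0.313×5.670×10⁻⁸×8.67×10⁻³×(452.177)⁴ = 6.43 W.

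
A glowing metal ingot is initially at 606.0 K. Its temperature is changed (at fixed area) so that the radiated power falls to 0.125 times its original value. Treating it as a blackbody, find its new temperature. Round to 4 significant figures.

P ∝ T⁴, so T₂/T₁ = (P₂/P₁)^(1/4) = (0.125)^(1/4) = 0.594604.
T₂ = 606.0 × 0.594604 = 360.3 K.

T₂ ≈ 360.3 K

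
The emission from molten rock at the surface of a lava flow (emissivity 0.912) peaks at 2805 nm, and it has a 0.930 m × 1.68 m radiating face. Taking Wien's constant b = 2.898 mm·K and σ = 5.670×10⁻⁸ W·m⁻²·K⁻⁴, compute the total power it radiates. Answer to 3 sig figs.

P ≈ 9.21×10⁴ W

Wien's law: T = b/λ_max = 2.898×10⁻³/2.805×10⁻⁶ = 1033.16 K.
Area A = 0.930 × 1.68 = 1.5624 m².
Then P = εσAT⁴ = 0.912×5.670×10⁻⁸×1.5624×(1033.16)⁴ = 9.21×10⁴ W.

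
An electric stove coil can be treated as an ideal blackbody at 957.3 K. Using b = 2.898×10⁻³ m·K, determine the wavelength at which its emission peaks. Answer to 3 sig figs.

Wien's displacement law: λ_max = b/T = (2.898×10⁻³ m·K)/(957.3 K) = 3.027×10⁻⁶ m.
That is 3.03 μm, in the infrared range.

λ_max ≈ 3.03 μm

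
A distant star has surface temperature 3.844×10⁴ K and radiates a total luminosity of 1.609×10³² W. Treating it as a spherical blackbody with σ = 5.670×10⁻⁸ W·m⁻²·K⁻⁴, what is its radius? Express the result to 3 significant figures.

L = 4πR²σT⁴ ⇒ R = √(L/(4πσT⁴)).
σT⁴ = 1.23799×10¹¹ W/m², so R = √(1.609×10³²/(4π×1.23799×10¹¹)) = 1.02×10¹⁰ m.

R ≈ 1.02×10¹⁰ m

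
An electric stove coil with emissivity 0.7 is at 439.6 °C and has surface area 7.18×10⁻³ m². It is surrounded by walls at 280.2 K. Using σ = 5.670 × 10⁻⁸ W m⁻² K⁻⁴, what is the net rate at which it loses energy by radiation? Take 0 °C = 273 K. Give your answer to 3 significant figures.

Net loss ≈ 71.7 W

T = 439.6 °C + 273 = 712.6 K.
Area A = 7.18×10⁻³ m².
Net radiated power P_net = εσA(T⁴ − T₀⁴) = 0.7×5.670×10⁻⁸×7.18×10⁻³×(712.6⁴ − 280.2⁴).
T⁴ − T₀⁴ = 2.57860×10¹¹ − 6.16414×10⁹ = 2.51696×10¹¹ K⁴, so P_net = 71.7 W.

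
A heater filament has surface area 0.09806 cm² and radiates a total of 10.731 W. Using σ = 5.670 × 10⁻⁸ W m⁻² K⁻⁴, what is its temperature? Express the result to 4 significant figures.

T ≈ 2096 K

Area A = 0.09806 cm² = 9.806×10⁻⁶ m².
P = σAT⁴ ⇒ T = (P/(σA))^(1/4) = (10.731/(5.670×10⁻⁸×9.806×10⁻⁶))^(1/4) = 2096 K.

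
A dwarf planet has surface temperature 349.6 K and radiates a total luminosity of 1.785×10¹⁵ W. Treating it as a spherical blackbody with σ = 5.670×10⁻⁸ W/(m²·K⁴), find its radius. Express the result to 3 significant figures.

L = 4πR²σT⁴ ⇒ R = √(L/(4πσT⁴)).
σT⁴ = 846.971 W/m², so R = √(1.785×10¹⁵/(4π×846.971)) = 4.10×10⁵ m.

R ≈ 4.10×10⁵ m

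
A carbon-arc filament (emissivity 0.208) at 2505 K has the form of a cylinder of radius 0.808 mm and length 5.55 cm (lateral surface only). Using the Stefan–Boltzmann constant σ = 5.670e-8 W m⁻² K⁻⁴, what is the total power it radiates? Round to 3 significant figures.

Lateral area A = 2πrL = 2π×8.08×10⁻⁴×0.0555 = 2.81763×10⁻⁴ m².
P = εσAT⁴ = 0.208 × 5.670×10⁻⁸ × 2.81763×10⁻⁴ × (2505)⁴ = 131 W.

P ≈ 131 W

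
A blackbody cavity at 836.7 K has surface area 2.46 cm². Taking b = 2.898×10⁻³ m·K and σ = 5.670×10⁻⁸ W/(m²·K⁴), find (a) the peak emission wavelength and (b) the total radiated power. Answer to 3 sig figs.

λ_max ≈ 3.46 μm; P ≈ 6.84 W

(a) λ_max = b/T = 2.898×10⁻³/836.7 = 3.464×10⁻⁶ m = 3.46 μm.
Area A = 2.46 cm² = 2.46×10⁻⁴ m².
(b) P = σAT⁴ = 5.670×10⁻⁸×2.46×10⁻⁴×(836.7)⁴ = 6.84 W.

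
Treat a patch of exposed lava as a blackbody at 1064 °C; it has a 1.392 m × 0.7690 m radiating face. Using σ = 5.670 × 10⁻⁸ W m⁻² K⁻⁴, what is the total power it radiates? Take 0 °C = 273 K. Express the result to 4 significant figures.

T = 1064 °C + 273 = 1337 K.
Area A = 1.392 × 0.7690 = 1.07045 m².
P = σAT⁴ = 5.670×10⁻⁸ × 1.07045 × (1337)⁴ = 1.939×10⁵ W.

P ≈ 1.939×10⁵ W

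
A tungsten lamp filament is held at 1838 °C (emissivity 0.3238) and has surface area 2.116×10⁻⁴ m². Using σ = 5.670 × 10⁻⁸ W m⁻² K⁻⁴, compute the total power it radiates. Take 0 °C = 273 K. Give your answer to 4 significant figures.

T = 1838 °C + 273 = 2111 K.
Area A = 2.116×10⁻⁴ m².
P = εσAT⁴ = 0.3238 × 5.670×10⁻⁸ × 2.116×10⁻⁴ × (2111)⁴ = 77.15 W.

P ≈ 77.15 W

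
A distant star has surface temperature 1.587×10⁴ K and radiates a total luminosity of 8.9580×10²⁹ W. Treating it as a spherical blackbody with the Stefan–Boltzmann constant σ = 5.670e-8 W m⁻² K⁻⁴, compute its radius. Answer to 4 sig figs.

R ≈ 4.452×10⁹ m

L = 4πR²σT⁴ ⇒ R = √(L/(4πσT⁴)).
σT⁴ = 3.59659×10⁹ W/m², so R = √(8.9580×10²⁹/(4π×3.59659×10⁹)) = 4.452×10⁹ m.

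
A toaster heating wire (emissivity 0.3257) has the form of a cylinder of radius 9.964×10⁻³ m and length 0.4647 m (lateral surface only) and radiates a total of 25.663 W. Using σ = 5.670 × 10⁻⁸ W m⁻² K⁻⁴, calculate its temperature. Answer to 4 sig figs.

T ≈ 467.5 K

Lateral area A = 2πrL = 2π×9.964×10⁻³×0.4647 = 0.0290928 m².
P = εσAT⁴ ⇒ T = (P/(εσA))^(1/4) = (25.663/(0.3257×5.670×10⁻⁸×0.0290928))^(1/4) = 467.5 K.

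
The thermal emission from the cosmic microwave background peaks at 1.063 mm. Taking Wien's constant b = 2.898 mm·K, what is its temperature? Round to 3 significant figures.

T ≈ 2.73 K

Wien's law gives T = b/λ_max = (2.898×10⁻³ m·K)/(1.063×10⁻³ m) = 2.73 K.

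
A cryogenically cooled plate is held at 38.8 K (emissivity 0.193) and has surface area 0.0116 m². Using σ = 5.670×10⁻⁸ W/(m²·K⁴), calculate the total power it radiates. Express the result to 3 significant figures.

Area A = 0.0116 m².
P = εσAT⁴ = 0.193 × 5.670×10⁻⁸ × 0.0116 × (38.8)⁴ = 2.88×10⁻⁴ W.

P ≈ 2.88×10⁻⁴ W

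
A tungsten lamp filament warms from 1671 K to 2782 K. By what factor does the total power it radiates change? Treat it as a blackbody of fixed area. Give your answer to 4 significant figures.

P ∝ T⁴, so P₂/P₁ = (T₂/T₁)⁴ = (2782/1671)⁴ = (1.66487)⁴ = 7.683.

P₂/P₁ ≈ 7.683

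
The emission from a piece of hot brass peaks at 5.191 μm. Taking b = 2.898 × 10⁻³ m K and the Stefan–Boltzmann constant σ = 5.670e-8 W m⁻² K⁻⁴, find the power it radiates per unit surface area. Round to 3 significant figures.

Wien's law: T = b/λ_max = 2.898×10⁻³/5.191×10⁻⁶ = 558.274 K.
Then I = σT⁴ = 5.670×10⁻⁸×(558.274)⁴ = 5.51×10³ W/m².

I ≈ 5.51×10³ W/m²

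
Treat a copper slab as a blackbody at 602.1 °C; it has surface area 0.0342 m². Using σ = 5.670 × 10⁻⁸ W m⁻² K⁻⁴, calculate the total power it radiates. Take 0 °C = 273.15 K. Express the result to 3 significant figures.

T = 602.1 °C + 273.15 = 875.25 K.
Area A = 0.0342 m².
P = σAT⁴ = 5.670×10⁻⁸ × 0.0342 × (875.25)⁴ = 1.14×10³ W.

P ≈ 1.14×10³ W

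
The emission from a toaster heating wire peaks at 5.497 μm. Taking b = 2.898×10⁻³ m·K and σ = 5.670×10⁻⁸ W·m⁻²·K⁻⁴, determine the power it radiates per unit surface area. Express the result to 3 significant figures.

I ≈ 4.38×10³ W/m²

Wien's law: T = b/λ_max = 2.898×10⁻³/5.497×10⁻⁶ = 527.197 K.
Then I = σT⁴ = 5.670×10⁻⁸×(527.197)⁴ = 4.38×10³ W/m².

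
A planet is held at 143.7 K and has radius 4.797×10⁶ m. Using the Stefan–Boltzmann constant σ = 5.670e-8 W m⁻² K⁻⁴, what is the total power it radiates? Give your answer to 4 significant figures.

Surface area A = 4πR² = 4π(4.797×10⁶ m)² = 2.89167×10¹⁴ m².
P = σAT⁴ = 5.670×10⁻⁸ × 2.89167×10¹⁴ × (143.7)⁴ = 6.991×10¹⁵ W.

P ≈ 6.991×10¹⁵ W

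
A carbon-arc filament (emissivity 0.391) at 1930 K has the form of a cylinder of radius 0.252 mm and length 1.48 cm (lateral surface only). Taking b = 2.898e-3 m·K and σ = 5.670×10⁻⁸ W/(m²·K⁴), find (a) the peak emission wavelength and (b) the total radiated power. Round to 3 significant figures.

(a) λ_max = b/T = 2.898×10⁻³/1930 = 1.502×10⁻⁶ m = 1.50 μm.
Lateral area A = 2πrL = 2π×2.52×10⁻⁴×0.0148 = 2.34338×10⁻⁵ m².
(b) P = εσAT⁴ = 0.391×5.670×10⁻⁸×2.34338×10⁻⁵×(1930)⁴ = 7.21 W.

λ_max ≈ 1.50 μm; P ≈ 7.21 W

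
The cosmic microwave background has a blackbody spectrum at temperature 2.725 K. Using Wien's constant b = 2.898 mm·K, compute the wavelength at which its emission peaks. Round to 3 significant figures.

λ_max ≈ 1.06×10⁻³ m

Wien's displacement law: λ_max = b/T = (2.898×10⁻³ m·K)/(2.725 K) = 1.063×10⁻³ m.
That is 1.06×10⁻³ m, in the microwave range.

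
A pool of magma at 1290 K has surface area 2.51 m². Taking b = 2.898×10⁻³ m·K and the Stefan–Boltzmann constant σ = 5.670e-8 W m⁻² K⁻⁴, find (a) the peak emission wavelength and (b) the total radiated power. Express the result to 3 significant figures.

λ_max ≈ 2.25 μm; P ≈ 3.94×10⁵ W

(a) λ_max = b/T = 2.898×10⁻³/1290 = 2.247×10⁻⁶ m = 2.25 μm.
Area A = 2.51 m².
(b) P = σAT⁴ = 5.670×10⁻⁸×2.51×(1290)⁴ = 3.94×10⁵ W.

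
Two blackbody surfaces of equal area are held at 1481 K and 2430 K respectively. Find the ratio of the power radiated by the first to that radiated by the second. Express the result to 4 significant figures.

P₁/P₂ ≈ 0.1380

With equal areas, P₁/P₂ = (T₁/T₂)⁴ = (1481/2430)⁴ = 0.1380.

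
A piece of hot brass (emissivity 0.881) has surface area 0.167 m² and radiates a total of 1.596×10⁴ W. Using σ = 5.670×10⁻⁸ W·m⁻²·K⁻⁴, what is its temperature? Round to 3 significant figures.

Area A = 0.167 m².
P = εσAT⁴ ⇒ T = (P/(εσA))^(1/4) = (1.596×10⁴/(0.881×5.670×10⁻⁸×0.167))^(1/4) = 1.18×10³ K.

T ≈ 1.18×10³ K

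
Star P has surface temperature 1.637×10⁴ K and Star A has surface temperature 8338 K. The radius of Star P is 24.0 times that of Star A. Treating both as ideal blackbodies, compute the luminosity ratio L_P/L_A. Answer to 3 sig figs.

L ∝ R²T⁴, so L_P/L_A = (R_P/R_A)²(T_P/T_A)⁴ = (24.0)² × (1.637×10⁴/8338)⁴ = 576 × 14.8575 = 8.56×10³.

L_P/L_A ≈ 8.56×10³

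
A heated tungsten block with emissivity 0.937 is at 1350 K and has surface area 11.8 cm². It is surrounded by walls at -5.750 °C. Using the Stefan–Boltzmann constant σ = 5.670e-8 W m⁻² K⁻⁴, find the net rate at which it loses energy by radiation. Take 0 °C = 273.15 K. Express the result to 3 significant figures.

Surroundings: T = -5.750 °C + 273.15 = 267.400 K.
Area A = 11.8 cm² = 1.18×10⁻³ m².
Net radiated power P_net = εσA(T⁴ − T₀⁴) = 0.937×5.670×10⁻⁸×1.18×10⁻³×(1350⁴ − 267.400⁴).
T⁴ − T₀⁴ = 3.32151×10¹² − 5.11264×10⁹ = 3.31640×10¹² K⁴, so P_net = 208 W.

Net loss ≈ 208 W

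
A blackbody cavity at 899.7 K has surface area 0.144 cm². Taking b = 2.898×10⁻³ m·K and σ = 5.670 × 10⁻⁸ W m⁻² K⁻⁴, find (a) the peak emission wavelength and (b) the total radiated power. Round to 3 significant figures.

(a) λ_max = b/T = 2.898×10⁻³/899.7 = 3.221×10⁻⁶ m = 3.22 μm.
Area A = 0.144 cm² = 1.44×10⁻⁵ m².
(b) P = σAT⁴ = 5.670×10⁻⁸×1.44×10⁻⁵×(899.7)⁴ = 0.535 W.

λ_max ≈ 3.22 μm; P ≈ 0.535 W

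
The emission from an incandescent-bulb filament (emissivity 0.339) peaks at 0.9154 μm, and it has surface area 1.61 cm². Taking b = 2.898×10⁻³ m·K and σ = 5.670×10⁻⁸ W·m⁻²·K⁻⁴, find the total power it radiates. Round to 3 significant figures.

Wien's law: T = b/λ_max = 2.898×10⁻³/9.154×10⁻⁷ = 3165.83 K.
Area A = 1.61 cm² = 1.61×10⁻⁴ m².
Then P = εσAT⁴ = 0.339×5.670×10⁻⁸×1.61×10⁻⁴×(3165.83)⁴ = 311 W.

P ≈ 311 W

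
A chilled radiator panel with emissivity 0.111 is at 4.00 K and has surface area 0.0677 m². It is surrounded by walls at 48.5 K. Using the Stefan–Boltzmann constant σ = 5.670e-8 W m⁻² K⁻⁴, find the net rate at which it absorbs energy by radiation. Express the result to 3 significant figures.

Area A = 0.0677 m².
Net radiated power P_net = εσA(T⁴ − T₀⁴) = 0.111×5.670×10⁻⁸×0.0677×(4.00⁴ − 48.5⁴).
T⁴ − T₀⁴ = 256.000 − 5.53308×10⁶ = -5.53282×10⁶ K⁴, so P_net = -2.36×10⁻³ W — negative, meaning a net gain of 2.36×10⁻³ W.

Net gain ≈ 2.36×10⁻³ W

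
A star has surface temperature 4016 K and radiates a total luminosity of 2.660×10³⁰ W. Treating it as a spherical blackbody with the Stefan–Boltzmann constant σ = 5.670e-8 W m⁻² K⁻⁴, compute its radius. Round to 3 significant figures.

R ≈ 1.20×10¹¹ m

L = 4πR²σT⁴ ⇒ R = √(L/(4πσT⁴)).
σT⁴ = 1.47488×10⁷ W/m², so R = √(2.660×10³⁰/(4π×1.47488×10⁷)) = 1.20×10¹¹ m.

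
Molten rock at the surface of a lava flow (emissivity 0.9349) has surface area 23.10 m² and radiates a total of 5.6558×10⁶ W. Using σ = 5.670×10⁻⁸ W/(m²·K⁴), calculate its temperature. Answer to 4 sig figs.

Area A = 23.10 m².
P = εσAT⁴ ⇒ T = (P/(εσA))^(1/4) = (5.6558×10⁶/(0.9349×5.670×10⁻⁸×23.10))^(1/4) = 1466 K.

T ≈ 1466 K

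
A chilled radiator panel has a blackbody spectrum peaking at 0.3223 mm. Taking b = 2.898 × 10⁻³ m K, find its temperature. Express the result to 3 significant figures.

Wien's law gives T = b/λ_max = (2.898×10⁻³ m·K)/(3.223×10⁻⁴ m) = 8.99 K.

T ≈ 8.99 K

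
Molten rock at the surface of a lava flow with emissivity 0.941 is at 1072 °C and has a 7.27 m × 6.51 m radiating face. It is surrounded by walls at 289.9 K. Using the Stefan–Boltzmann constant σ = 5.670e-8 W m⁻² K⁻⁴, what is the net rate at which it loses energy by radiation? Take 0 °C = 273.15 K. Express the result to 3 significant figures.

T = 1072 °C + 273.15 = 1345.15 K.
Area A = 7.27 × 6.51 = 47.3277 m².
Net radiated power P_net = εσA(T⁴ − T₀⁴) = 0.941×5.670×10⁻⁸×47.3277×(1345.15⁴ − 289.9⁴).
T⁴ − T₀⁴ = 3.27403×10¹² − 7.06306×10⁹ = 3.26697×10¹² K⁴, so P_net = 8.25×10⁶ W.

Net loss ≈ 8.25×10⁶ W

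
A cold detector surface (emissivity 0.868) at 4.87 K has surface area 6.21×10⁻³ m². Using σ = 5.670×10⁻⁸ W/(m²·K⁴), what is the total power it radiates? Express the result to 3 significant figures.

Area A = 6.21×10⁻³ m².
P = εσAT⁴ = 0.868 × 5.670×10⁻⁸ × 6.21×10⁻³ × (4.87)⁴ = 1.72×10⁻⁷ W.

P ≈ 1.72×10⁻⁷ W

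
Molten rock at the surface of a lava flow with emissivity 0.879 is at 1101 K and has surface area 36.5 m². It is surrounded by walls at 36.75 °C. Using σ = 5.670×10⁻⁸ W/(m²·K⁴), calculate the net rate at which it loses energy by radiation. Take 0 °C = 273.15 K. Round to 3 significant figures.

Net loss ≈ 2.66×10⁶ W

Surroundings: T = 36.75 °C + 273.15 = 309.90 K.
Area A = 36.5 m².
Net radiated power P_net = εσA(T⁴ − T₀⁴) = 0.879×5.670×10⁻⁸×36.5×(1101⁴ − 309.90⁴).
T⁴ − T₀⁴ = 1.46943×10¹² − 9.22330×10⁹ = 1.46021×10¹² K⁴, so P_net = 2.66×10⁶ W.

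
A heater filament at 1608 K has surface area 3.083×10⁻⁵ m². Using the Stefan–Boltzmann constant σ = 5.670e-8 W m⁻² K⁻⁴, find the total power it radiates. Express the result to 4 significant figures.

Area A = 3.083×10⁻⁵ m².
P = σAT⁴ = 5.670×10⁻⁸ × 3.083×10⁻⁵ × (1608)⁴ = 11.69 W.

P ≈ 11.69 W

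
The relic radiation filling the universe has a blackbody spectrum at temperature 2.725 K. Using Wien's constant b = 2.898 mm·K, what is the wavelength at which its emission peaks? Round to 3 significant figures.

λ_max ≈ 1.06×10⁻³ m

Wien's displacement law: λ_max = b/T = (2.898×10⁻³ m·K)/(2.725 K) = 1.063×10⁻³ m.
That is 1.06×10⁻³ m, in the microwave range.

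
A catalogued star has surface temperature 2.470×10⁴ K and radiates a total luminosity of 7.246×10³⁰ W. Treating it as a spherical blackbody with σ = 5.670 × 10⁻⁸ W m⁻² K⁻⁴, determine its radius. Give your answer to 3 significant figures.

L = 4πR²σT⁴ ⇒ R = √(L/(4πσT⁴)).
σT⁴ = 2.11043×10¹⁰ W/m², so R = √(7.246×10³⁰/(4π×2.11043×10¹⁰)) = 5.23×10⁹ m.

R ≈ 5.23×10⁹ m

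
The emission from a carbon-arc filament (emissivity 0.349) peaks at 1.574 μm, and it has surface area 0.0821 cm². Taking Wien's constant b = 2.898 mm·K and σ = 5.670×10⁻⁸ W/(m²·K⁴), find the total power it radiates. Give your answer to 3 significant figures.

P ≈ 1.87 W

Wien's law: T = b/λ_max = 2.898×10⁻³/1.574×10⁻⁶ = 1841.17 K.
Area A = 0.0821 cm² = 8.21×10⁻⁶ m².
Then P = εσAT⁴ = 0.349×5.670×10⁻⁸×8.21×10⁻⁶×(1841.17)⁴ = 1.87 W.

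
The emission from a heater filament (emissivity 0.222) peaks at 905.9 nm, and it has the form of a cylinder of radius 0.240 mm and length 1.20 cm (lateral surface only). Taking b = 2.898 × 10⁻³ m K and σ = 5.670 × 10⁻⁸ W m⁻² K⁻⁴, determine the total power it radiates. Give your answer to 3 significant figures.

P ≈ 23.9 W

Wien's law: T = b/λ_max = 2.898×10⁻³/9.059×10⁻⁷ = 3199.03 K.
Lateral area A = 2πrL = 2π×2.40×10⁻⁴×0.0120 = 1.80956×10⁻⁵ m².
Then P = εσAT⁴ = 0.222×5.670×10⁻⁸×1.80956×10⁻⁵×(3199.03)⁴ = 23.9 W.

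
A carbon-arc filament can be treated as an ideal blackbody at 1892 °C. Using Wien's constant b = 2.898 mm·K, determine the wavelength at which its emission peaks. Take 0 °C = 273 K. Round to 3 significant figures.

λ_max ≈ 1.34×10³ nm

T = 1892 °C + 273 = 2165 K.
Wien's displacement law: λ_max = b/T = (2.898×10⁻³ m·K)/(2165 K) = 1.339×10⁻⁶ m.
That is 1.34×10³ nm, in the infrared range.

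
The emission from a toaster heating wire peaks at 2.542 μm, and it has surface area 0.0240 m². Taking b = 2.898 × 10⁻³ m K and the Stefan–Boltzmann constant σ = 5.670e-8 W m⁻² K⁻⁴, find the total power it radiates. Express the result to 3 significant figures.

P ≈ 2.30×10³ W

Wien's law: T = b/λ_max = 2.898×10⁻³/2.542×10⁻⁶ = 1140.05 K.
Area A = 0.0240 m².
Then P = σAT⁴ = 5.670×10⁻⁸×0.0240×(1140.05)⁴ = 2.30×10³ W.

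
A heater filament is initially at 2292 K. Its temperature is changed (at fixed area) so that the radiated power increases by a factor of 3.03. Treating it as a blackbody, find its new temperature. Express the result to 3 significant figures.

P ∝ T⁴, so T₂/T₁ = (P₂/P₁)^(1/4) = (3.03)^(1/4) = 1.31935.
T₂ = 2292 × 1.31935 = 3.02×10³ K.

T₂ ≈ 3.02×10³ K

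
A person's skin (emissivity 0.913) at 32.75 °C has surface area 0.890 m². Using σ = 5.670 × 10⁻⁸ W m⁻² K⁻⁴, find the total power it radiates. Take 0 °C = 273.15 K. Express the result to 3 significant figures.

P ≈ 403 W

T = 32.75 °C + 273.15 = 305.90 K.
Area A = 0.890 m².
P = εσAT⁴ = 0.913 × 5.670×10⁻⁸ × 0.890 × (305.90)⁴ = 403 W.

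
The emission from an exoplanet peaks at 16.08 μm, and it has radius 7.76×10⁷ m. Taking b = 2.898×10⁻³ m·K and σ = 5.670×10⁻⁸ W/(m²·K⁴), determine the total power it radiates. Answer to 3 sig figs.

P ≈ 4.53×10¹⁸ W

Wien's law: T = b/λ_max = 2.898×10⁻³/1.608×10⁻⁵ = 180.224 K.
Surface area A = 4πR² = 4π(7.76×10⁷ m)² = 7.56717×10¹⁶ m².
Then P = σAT⁴ = 5.670×10⁻⁸×7.56717×10¹⁶×(180.224)⁴ = 4.53×10¹⁸ W.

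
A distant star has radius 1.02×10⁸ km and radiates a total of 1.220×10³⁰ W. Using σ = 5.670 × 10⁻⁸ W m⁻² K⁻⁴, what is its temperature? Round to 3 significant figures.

Surface area A = 4πR² = 4π(1.02×10¹¹ m)² = 1.30741×10²³ m².
P = σAT⁴ ⇒ T = (P/(σA))^(1/4) = (1.220×10³⁰/(5.670×10⁻⁸×1.30741×10²³))^(1/4) = 3.58×10³ K.

T ≈ 3.58×10³ K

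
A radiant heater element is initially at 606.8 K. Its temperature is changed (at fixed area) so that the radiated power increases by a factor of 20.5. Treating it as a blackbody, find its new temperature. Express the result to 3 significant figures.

T₂ ≈ 1.29×10³ K

P ∝ T⁴, so T₂/T₁ = (P₂/P₁)^(1/4) = (20.5)^(1/4) = 2.12784.
T₂ = 606.8 × 2.12784 = 1.29×10³ K.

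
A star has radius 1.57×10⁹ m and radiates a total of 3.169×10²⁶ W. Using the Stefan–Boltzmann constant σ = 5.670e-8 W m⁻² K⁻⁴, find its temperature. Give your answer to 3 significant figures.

T ≈ 3.67×10³ K

Surface area A = 4πR² = 4π(1.57×10⁹ m)² = 3.09748×10¹⁹ m².
P = σAT⁴ ⇒ T = (P/(σA))^(1/4) = (3.169×10²⁶/(5.670×10⁻⁸×3.09748×10¹⁹))^(1/4) = 3.67×10³ K.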